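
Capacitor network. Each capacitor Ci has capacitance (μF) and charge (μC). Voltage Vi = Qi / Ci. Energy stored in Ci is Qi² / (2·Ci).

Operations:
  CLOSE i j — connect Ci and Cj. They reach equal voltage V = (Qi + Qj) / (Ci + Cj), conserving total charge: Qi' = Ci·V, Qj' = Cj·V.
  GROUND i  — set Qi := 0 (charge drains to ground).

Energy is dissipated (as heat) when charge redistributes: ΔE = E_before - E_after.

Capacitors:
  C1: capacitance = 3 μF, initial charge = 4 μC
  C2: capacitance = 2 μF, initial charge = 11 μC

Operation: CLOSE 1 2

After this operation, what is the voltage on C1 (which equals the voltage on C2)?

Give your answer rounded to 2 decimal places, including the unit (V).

Initial: C1(3μF, Q=4μC, V=1.33V), C2(2μF, Q=11μC, V=5.50V)
Op 1: CLOSE 1-2: Q_total=15.00, C_total=5.00, V=3.00; Q1=9.00, Q2=6.00; dissipated=10.417

Answer: 3.00 V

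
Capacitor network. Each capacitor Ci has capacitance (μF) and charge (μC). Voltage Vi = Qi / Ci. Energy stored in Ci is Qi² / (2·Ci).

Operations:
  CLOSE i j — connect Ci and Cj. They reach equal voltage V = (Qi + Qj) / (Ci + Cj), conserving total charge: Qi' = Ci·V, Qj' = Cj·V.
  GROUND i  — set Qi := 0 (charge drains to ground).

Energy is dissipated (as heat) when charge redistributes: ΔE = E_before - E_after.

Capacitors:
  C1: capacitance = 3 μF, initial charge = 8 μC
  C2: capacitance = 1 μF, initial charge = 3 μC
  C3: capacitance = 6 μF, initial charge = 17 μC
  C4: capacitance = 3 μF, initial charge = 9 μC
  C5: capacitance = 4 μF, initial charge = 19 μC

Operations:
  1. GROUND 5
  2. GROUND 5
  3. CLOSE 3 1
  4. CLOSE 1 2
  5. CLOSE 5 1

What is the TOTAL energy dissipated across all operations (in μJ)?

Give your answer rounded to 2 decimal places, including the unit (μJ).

Initial: C1(3μF, Q=8μC, V=2.67V), C2(1μF, Q=3μC, V=3.00V), C3(6μF, Q=17μC, V=2.83V), C4(3μF, Q=9μC, V=3.00V), C5(4μF, Q=19μC, V=4.75V)
Op 1: GROUND 5: Q5=0; energy lost=45.125
Op 2: GROUND 5: Q5=0; energy lost=0.000
Op 3: CLOSE 3-1: Q_total=25.00, C_total=9.00, V=2.78; Q3=16.67, Q1=8.33; dissipated=0.028
Op 4: CLOSE 1-2: Q_total=11.33, C_total=4.00, V=2.83; Q1=8.50, Q2=2.83; dissipated=0.019
Op 5: CLOSE 5-1: Q_total=8.50, C_total=7.00, V=1.21; Q5=4.86, Q1=3.64; dissipated=6.881
Total dissipated: 52.052 μJ

Answer: 52.05 μJ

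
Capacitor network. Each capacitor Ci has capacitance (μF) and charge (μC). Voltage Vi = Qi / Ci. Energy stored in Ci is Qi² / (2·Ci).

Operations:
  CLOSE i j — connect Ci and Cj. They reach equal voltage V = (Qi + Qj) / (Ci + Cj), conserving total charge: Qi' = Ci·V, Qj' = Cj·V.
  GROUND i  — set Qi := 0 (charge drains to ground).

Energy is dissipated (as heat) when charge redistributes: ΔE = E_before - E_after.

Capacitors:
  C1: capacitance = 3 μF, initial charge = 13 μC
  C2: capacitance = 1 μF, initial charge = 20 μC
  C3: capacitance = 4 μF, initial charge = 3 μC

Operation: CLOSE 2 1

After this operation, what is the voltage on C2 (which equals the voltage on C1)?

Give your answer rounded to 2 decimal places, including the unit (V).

Answer: 8.25 V

Derivation:
Initial: C1(3μF, Q=13μC, V=4.33V), C2(1μF, Q=20μC, V=20.00V), C3(4μF, Q=3μC, V=0.75V)
Op 1: CLOSE 2-1: Q_total=33.00, C_total=4.00, V=8.25; Q2=8.25, Q1=24.75; dissipated=92.042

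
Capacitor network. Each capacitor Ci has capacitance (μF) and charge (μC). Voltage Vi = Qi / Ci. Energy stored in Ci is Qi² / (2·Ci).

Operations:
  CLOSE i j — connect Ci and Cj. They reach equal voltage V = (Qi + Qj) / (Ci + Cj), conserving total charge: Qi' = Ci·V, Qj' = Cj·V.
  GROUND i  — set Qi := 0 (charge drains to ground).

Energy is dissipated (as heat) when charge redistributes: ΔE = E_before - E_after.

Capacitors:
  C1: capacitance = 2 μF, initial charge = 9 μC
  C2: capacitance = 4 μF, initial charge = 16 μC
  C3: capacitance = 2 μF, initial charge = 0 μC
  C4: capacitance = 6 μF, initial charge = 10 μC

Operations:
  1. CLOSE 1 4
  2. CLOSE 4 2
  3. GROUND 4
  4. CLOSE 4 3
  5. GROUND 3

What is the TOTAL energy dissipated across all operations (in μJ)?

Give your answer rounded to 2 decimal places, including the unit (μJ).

Initial: C1(2μF, Q=9μC, V=4.50V), C2(4μF, Q=16μC, V=4.00V), C3(2μF, Q=0μC, V=0.00V), C4(6μF, Q=10μC, V=1.67V)
Op 1: CLOSE 1-4: Q_total=19.00, C_total=8.00, V=2.38; Q1=4.75, Q4=14.25; dissipated=6.021
Op 2: CLOSE 4-2: Q_total=30.25, C_total=10.00, V=3.02; Q4=18.15, Q2=12.10; dissipated=3.169
Op 3: GROUND 4: Q4=0; energy lost=27.452
Op 4: CLOSE 4-3: Q_total=0.00, C_total=8.00, V=0.00; Q4=0.00, Q3=0.00; dissipated=0.000
Op 5: GROUND 3: Q3=0; energy lost=0.000
Total dissipated: 36.641 μJ

Answer: 36.64 μJ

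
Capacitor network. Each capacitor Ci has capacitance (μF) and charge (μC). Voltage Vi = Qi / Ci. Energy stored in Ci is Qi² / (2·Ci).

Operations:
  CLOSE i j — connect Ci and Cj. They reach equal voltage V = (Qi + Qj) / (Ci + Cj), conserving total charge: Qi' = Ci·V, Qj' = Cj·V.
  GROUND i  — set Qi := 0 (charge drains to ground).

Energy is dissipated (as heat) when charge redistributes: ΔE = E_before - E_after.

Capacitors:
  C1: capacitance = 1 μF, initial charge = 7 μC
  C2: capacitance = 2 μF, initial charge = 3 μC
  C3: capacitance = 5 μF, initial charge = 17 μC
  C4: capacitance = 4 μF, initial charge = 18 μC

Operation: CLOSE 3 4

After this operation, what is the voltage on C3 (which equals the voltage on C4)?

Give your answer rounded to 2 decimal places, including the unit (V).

Answer: 3.89 V

Derivation:
Initial: C1(1μF, Q=7μC, V=7.00V), C2(2μF, Q=3μC, V=1.50V), C3(5μF, Q=17μC, V=3.40V), C4(4μF, Q=18μC, V=4.50V)
Op 1: CLOSE 3-4: Q_total=35.00, C_total=9.00, V=3.89; Q3=19.44, Q4=15.56; dissipated=1.344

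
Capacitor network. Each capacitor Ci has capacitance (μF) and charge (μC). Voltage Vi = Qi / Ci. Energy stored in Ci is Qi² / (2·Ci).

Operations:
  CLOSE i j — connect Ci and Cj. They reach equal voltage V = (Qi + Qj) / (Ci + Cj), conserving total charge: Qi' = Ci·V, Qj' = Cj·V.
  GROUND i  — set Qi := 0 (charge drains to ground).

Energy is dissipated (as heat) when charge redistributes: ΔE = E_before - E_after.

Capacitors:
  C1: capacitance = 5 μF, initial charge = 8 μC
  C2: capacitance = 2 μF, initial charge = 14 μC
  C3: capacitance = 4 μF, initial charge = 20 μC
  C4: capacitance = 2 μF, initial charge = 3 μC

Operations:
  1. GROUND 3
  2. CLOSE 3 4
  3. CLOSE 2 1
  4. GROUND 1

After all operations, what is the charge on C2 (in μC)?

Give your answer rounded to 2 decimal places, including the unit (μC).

Answer: 6.29 μC

Derivation:
Initial: C1(5μF, Q=8μC, V=1.60V), C2(2μF, Q=14μC, V=7.00V), C3(4μF, Q=20μC, V=5.00V), C4(2μF, Q=3μC, V=1.50V)
Op 1: GROUND 3: Q3=0; energy lost=50.000
Op 2: CLOSE 3-4: Q_total=3.00, C_total=6.00, V=0.50; Q3=2.00, Q4=1.00; dissipated=1.500
Op 3: CLOSE 2-1: Q_total=22.00, C_total=7.00, V=3.14; Q2=6.29, Q1=15.71; dissipated=20.829
Op 4: GROUND 1: Q1=0; energy lost=24.694
Final charges: Q1=0.00, Q2=6.29, Q3=2.00, Q4=1.00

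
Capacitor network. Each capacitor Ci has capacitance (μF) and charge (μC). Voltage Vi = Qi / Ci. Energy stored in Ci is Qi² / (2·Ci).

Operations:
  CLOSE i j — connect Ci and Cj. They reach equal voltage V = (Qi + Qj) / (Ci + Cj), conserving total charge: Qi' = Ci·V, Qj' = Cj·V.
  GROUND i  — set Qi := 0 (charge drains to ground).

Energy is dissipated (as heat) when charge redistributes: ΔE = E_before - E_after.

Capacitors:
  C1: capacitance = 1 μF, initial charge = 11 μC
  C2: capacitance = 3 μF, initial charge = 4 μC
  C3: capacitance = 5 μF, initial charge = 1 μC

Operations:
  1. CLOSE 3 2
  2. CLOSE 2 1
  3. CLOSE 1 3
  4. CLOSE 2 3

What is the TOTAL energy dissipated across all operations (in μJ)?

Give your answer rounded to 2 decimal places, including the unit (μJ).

Initial: C1(1μF, Q=11μC, V=11.00V), C2(3μF, Q=4μC, V=1.33V), C3(5μF, Q=1μC, V=0.20V)
Op 1: CLOSE 3-2: Q_total=5.00, C_total=8.00, V=0.62; Q3=3.12, Q2=1.88; dissipated=1.204
Op 2: CLOSE 2-1: Q_total=12.88, C_total=4.00, V=3.22; Q2=9.66, Q1=3.22; dissipated=40.365
Op 3: CLOSE 1-3: Q_total=6.34, C_total=6.00, V=1.06; Q1=1.06, Q3=5.29; dissipated=2.803
Op 4: CLOSE 2-3: Q_total=14.94, C_total=8.00, V=1.87; Q2=5.60, Q3=9.34; dissipated=4.380
Total dissipated: 48.752 μJ

Answer: 48.75 μJ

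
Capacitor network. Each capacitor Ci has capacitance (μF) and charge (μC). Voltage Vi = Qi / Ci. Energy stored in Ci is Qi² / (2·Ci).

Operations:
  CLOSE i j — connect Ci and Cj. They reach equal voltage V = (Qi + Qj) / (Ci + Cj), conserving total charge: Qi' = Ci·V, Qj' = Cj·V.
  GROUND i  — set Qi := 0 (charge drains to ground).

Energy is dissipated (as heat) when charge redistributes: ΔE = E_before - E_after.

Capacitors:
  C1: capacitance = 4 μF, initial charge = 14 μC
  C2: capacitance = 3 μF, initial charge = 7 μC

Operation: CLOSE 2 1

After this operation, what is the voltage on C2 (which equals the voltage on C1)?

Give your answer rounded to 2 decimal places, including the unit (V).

Answer: 3.00 V

Derivation:
Initial: C1(4μF, Q=14μC, V=3.50V), C2(3μF, Q=7μC, V=2.33V)
Op 1: CLOSE 2-1: Q_total=21.00, C_total=7.00, V=3.00; Q2=9.00, Q1=12.00; dissipated=1.167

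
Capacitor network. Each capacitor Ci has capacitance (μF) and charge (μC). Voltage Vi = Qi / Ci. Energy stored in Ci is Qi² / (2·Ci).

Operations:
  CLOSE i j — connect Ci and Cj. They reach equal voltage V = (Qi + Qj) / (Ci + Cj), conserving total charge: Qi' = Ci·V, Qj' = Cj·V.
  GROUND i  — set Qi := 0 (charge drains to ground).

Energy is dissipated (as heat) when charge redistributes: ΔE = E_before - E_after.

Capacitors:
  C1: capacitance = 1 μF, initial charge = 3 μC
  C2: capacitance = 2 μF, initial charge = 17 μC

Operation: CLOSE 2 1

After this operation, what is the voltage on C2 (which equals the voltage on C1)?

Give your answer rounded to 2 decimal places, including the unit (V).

Answer: 6.67 V

Derivation:
Initial: C1(1μF, Q=3μC, V=3.00V), C2(2μF, Q=17μC, V=8.50V)
Op 1: CLOSE 2-1: Q_total=20.00, C_total=3.00, V=6.67; Q2=13.33, Q1=6.67; dissipated=10.083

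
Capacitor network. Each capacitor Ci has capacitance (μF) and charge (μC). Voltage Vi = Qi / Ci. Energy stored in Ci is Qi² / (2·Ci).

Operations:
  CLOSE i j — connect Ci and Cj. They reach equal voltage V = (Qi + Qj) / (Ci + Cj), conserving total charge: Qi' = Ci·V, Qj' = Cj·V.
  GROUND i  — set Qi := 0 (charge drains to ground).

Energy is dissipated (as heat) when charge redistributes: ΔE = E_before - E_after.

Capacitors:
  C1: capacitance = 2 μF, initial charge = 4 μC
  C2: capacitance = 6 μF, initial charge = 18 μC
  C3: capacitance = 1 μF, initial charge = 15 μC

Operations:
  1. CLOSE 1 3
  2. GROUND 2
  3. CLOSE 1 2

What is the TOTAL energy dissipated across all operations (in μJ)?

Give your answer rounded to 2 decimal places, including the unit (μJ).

Answer: 113.42 μJ

Derivation:
Initial: C1(2μF, Q=4μC, V=2.00V), C2(6μF, Q=18μC, V=3.00V), C3(1μF, Q=15μC, V=15.00V)
Op 1: CLOSE 1-3: Q_total=19.00, C_total=3.00, V=6.33; Q1=12.67, Q3=6.33; dissipated=56.333
Op 2: GROUND 2: Q2=0; energy lost=27.000
Op 3: CLOSE 1-2: Q_total=12.67, C_total=8.00, V=1.58; Q1=3.17, Q2=9.50; dissipated=30.083
Total dissipated: 113.417 μJ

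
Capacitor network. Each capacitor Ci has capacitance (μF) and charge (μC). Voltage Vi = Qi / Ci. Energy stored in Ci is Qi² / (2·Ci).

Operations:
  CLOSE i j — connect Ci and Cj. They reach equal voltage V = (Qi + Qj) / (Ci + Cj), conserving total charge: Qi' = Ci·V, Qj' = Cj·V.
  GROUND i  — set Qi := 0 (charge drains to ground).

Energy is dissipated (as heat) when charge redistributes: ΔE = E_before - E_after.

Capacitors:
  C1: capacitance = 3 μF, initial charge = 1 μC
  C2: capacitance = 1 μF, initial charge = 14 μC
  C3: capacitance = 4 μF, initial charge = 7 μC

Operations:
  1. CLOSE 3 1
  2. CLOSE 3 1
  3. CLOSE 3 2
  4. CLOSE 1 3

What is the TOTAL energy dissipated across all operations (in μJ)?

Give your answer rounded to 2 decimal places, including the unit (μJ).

Answer: 73.51 μJ

Derivation:
Initial: C1(3μF, Q=1μC, V=0.33V), C2(1μF, Q=14μC, V=14.00V), C3(4μF, Q=7μC, V=1.75V)
Op 1: CLOSE 3-1: Q_total=8.00, C_total=7.00, V=1.14; Q3=4.57, Q1=3.43; dissipated=1.720
Op 2: CLOSE 3-1: Q_total=8.00, C_total=7.00, V=1.14; Q3=4.57, Q1=3.43; dissipated=0.000
Op 3: CLOSE 3-2: Q_total=18.57, C_total=5.00, V=3.71; Q3=14.86, Q2=3.71; dissipated=66.122
Op 4: CLOSE 1-3: Q_total=18.29, C_total=7.00, V=2.61; Q1=7.84, Q3=10.45; dissipated=5.668
Total dissipated: 73.510 μJ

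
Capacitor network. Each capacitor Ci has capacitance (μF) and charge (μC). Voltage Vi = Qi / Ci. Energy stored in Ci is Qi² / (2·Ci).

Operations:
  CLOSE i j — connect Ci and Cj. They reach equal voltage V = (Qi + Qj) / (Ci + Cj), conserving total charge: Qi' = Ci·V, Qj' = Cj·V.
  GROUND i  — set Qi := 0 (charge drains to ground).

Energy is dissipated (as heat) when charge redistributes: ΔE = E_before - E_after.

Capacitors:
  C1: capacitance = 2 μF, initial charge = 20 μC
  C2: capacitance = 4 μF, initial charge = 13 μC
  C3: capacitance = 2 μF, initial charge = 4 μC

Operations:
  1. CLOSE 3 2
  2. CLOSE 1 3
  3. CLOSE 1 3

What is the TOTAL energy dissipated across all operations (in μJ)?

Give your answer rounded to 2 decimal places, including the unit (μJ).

Answer: 26.72 μJ

Derivation:
Initial: C1(2μF, Q=20μC, V=10.00V), C2(4μF, Q=13μC, V=3.25V), C3(2μF, Q=4μC, V=2.00V)
Op 1: CLOSE 3-2: Q_total=17.00, C_total=6.00, V=2.83; Q3=5.67, Q2=11.33; dissipated=1.042
Op 2: CLOSE 1-3: Q_total=25.67, C_total=4.00, V=6.42; Q1=12.83, Q3=12.83; dissipated=25.681
Op 3: CLOSE 1-3: Q_total=25.67, C_total=4.00, V=6.42; Q1=12.83, Q3=12.83; dissipated=0.000
Total dissipated: 26.722 μJ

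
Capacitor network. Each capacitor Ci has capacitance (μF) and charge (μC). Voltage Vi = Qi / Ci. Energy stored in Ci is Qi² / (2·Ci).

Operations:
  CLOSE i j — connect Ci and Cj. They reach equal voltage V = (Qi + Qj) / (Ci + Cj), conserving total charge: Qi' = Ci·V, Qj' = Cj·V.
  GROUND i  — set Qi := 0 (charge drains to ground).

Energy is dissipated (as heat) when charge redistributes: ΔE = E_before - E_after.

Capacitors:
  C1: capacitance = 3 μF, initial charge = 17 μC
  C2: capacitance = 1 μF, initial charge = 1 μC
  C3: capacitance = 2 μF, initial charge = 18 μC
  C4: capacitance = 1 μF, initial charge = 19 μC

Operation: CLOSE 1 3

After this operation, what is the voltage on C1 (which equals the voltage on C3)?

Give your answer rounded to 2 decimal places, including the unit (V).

Initial: C1(3μF, Q=17μC, V=5.67V), C2(1μF, Q=1μC, V=1.00V), C3(2μF, Q=18μC, V=9.00V), C4(1μF, Q=19μC, V=19.00V)
Op 1: CLOSE 1-3: Q_total=35.00, C_total=5.00, V=7.00; Q1=21.00, Q3=14.00; dissipated=6.667

Answer: 7.00 V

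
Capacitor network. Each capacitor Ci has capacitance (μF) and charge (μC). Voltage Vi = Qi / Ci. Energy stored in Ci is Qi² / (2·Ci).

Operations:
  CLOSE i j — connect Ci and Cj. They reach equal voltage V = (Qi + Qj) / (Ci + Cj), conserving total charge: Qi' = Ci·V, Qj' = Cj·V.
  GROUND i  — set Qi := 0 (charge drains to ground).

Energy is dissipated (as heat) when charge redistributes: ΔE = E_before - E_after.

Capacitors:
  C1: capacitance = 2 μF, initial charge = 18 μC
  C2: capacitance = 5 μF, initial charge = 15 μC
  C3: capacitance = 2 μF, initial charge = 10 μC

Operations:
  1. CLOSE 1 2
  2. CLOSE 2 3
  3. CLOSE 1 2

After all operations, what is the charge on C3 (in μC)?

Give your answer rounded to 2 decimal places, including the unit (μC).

Answer: 9.59 μC

Derivation:
Initial: C1(2μF, Q=18μC, V=9.00V), C2(5μF, Q=15μC, V=3.00V), C3(2μF, Q=10μC, V=5.00V)
Op 1: CLOSE 1-2: Q_total=33.00, C_total=7.00, V=4.71; Q1=9.43, Q2=23.57; dissipated=25.714
Op 2: CLOSE 2-3: Q_total=33.57, C_total=7.00, V=4.80; Q2=23.98, Q3=9.59; dissipated=0.058
Op 3: CLOSE 1-2: Q_total=33.41, C_total=7.00, V=4.77; Q1=9.55, Q2=23.86; dissipated=0.005
Final charges: Q1=9.55, Q2=23.86, Q3=9.59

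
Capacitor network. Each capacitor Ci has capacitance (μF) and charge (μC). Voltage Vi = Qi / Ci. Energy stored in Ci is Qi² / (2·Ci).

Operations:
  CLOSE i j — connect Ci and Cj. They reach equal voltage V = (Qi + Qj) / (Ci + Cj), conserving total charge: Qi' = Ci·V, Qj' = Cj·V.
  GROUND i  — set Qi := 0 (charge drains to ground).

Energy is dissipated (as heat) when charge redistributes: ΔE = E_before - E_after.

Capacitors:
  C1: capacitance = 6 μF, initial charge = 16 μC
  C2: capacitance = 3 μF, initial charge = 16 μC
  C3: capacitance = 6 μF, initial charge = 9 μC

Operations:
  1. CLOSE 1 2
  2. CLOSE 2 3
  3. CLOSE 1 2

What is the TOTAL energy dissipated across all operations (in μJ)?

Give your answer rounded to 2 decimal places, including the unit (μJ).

Answer: 13.21 μJ

Derivation:
Initial: C1(6μF, Q=16μC, V=2.67V), C2(3μF, Q=16μC, V=5.33V), C3(6μF, Q=9μC, V=1.50V)
Op 1: CLOSE 1-2: Q_total=32.00, C_total=9.00, V=3.56; Q1=21.33, Q2=10.67; dissipated=7.111
Op 2: CLOSE 2-3: Q_total=19.67, C_total=9.00, V=2.19; Q2=6.56, Q3=13.11; dissipated=4.225
Op 3: CLOSE 1-2: Q_total=27.89, C_total=9.00, V=3.10; Q1=18.59, Q2=9.30; dissipated=1.878
Total dissipated: 13.214 μJ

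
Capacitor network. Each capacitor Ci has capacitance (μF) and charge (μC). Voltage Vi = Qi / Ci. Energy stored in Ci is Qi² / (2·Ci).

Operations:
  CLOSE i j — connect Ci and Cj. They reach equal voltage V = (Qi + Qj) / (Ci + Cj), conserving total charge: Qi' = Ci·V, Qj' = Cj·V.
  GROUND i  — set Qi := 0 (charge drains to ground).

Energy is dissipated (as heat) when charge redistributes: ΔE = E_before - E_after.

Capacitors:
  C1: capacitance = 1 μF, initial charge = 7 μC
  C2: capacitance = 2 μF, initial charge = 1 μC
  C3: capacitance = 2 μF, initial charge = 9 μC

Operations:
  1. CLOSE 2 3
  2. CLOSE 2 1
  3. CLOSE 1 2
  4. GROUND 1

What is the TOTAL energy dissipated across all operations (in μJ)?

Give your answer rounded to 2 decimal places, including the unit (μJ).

Answer: 22.75 μJ

Derivation:
Initial: C1(1μF, Q=7μC, V=7.00V), C2(2μF, Q=1μC, V=0.50V), C3(2μF, Q=9μC, V=4.50V)
Op 1: CLOSE 2-3: Q_total=10.00, C_total=4.00, V=2.50; Q2=5.00, Q3=5.00; dissipated=8.000
Op 2: CLOSE 2-1: Q_total=12.00, C_total=3.00, V=4.00; Q2=8.00, Q1=4.00; dissipated=6.750
Op 3: CLOSE 1-2: Q_total=12.00, C_total=3.00, V=4.00; Q1=4.00, Q2=8.00; dissipated=0.000
Op 4: GROUND 1: Q1=0; energy lost=8.000
Total dissipated: 22.750 μJ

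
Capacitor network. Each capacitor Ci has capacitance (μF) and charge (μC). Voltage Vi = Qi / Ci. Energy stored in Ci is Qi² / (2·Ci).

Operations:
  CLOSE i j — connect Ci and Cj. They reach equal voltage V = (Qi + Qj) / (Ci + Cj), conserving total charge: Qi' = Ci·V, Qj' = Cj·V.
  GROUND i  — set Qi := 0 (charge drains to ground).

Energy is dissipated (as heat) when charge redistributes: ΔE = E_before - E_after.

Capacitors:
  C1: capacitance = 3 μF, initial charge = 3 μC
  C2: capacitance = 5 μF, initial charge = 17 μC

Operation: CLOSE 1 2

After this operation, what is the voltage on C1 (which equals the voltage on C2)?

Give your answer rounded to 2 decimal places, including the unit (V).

Initial: C1(3μF, Q=3μC, V=1.00V), C2(5μF, Q=17μC, V=3.40V)
Op 1: CLOSE 1-2: Q_total=20.00, C_total=8.00, V=2.50; Q1=7.50, Q2=12.50; dissipated=5.400

Answer: 2.50 V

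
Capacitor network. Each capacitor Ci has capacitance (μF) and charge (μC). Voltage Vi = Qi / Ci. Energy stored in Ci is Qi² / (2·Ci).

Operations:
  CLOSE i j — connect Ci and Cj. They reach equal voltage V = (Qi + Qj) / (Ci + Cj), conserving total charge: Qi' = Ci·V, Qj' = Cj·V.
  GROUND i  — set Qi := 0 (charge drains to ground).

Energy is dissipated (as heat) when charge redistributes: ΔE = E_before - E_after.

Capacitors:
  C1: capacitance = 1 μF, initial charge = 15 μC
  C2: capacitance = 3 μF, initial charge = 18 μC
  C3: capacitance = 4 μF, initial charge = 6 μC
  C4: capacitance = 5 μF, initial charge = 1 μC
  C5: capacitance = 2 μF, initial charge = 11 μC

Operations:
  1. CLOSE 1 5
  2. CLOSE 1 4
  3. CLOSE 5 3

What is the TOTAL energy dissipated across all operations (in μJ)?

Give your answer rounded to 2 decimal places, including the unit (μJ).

Initial: C1(1μF, Q=15μC, V=15.00V), C2(3μF, Q=18μC, V=6.00V), C3(4μF, Q=6μC, V=1.50V), C4(5μF, Q=1μC, V=0.20V), C5(2μF, Q=11μC, V=5.50V)
Op 1: CLOSE 1-5: Q_total=26.00, C_total=3.00, V=8.67; Q1=8.67, Q5=17.33; dissipated=30.083
Op 2: CLOSE 1-4: Q_total=9.67, C_total=6.00, V=1.61; Q1=1.61, Q4=8.06; dissipated=29.869
Op 3: CLOSE 5-3: Q_total=23.33, C_total=6.00, V=3.89; Q5=7.78, Q3=15.56; dissipated=34.241
Total dissipated: 94.193 μJ

Answer: 94.19 μJ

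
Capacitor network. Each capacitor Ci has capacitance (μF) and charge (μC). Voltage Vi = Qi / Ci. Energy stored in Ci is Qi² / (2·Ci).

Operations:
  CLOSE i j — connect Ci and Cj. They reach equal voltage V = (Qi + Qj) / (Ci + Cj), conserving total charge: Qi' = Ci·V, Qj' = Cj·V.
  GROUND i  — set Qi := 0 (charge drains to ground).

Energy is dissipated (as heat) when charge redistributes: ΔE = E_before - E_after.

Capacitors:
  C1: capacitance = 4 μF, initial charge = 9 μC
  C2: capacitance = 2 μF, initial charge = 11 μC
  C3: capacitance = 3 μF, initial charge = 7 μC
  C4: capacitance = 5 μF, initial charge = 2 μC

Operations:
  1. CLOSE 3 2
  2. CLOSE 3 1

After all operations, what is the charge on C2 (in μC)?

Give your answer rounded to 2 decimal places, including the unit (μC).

Initial: C1(4μF, Q=9μC, V=2.25V), C2(2μF, Q=11μC, V=5.50V), C3(3μF, Q=7μC, V=2.33V), C4(5μF, Q=2μC, V=0.40V)
Op 1: CLOSE 3-2: Q_total=18.00, C_total=5.00, V=3.60; Q3=10.80, Q2=7.20; dissipated=6.017
Op 2: CLOSE 3-1: Q_total=19.80, C_total=7.00, V=2.83; Q3=8.49, Q1=11.31; dissipated=1.562
Final charges: Q1=11.31, Q2=7.20, Q3=8.49, Q4=2.00

Answer: 7.20 μC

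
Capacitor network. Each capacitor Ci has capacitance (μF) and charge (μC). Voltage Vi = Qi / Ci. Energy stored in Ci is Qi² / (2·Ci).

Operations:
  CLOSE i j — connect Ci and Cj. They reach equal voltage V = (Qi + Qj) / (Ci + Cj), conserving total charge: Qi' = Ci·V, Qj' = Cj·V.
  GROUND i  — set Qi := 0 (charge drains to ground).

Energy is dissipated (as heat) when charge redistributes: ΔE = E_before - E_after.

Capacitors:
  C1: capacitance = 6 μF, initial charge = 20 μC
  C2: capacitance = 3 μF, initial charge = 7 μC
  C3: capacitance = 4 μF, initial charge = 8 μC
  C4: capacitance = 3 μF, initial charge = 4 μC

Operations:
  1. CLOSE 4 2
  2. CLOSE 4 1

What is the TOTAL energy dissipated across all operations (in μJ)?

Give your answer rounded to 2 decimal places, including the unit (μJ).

Answer: 3.00 μJ

Derivation:
Initial: C1(6μF, Q=20μC, V=3.33V), C2(3μF, Q=7μC, V=2.33V), C3(4μF, Q=8μC, V=2.00V), C4(3μF, Q=4μC, V=1.33V)
Op 1: CLOSE 4-2: Q_total=11.00, C_total=6.00, V=1.83; Q4=5.50, Q2=5.50; dissipated=0.750
Op 2: CLOSE 4-1: Q_total=25.50, C_total=9.00, V=2.83; Q4=8.50, Q1=17.00; dissipated=2.250
Total dissipated: 3.000 μJ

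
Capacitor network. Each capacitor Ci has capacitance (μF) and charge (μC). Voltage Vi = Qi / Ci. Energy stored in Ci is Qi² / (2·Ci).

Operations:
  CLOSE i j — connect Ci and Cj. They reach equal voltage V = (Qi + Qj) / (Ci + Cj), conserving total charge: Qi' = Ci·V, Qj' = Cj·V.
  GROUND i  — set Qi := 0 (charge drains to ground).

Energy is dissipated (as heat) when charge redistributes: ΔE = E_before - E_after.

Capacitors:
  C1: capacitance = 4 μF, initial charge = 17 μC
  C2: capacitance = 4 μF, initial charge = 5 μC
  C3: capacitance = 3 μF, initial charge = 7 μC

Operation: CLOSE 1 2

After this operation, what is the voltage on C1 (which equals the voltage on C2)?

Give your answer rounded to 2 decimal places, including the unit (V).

Initial: C1(4μF, Q=17μC, V=4.25V), C2(4μF, Q=5μC, V=1.25V), C3(3μF, Q=7μC, V=2.33V)
Op 1: CLOSE 1-2: Q_total=22.00, C_total=8.00, V=2.75; Q1=11.00, Q2=11.00; dissipated=9.000

Answer: 2.75 V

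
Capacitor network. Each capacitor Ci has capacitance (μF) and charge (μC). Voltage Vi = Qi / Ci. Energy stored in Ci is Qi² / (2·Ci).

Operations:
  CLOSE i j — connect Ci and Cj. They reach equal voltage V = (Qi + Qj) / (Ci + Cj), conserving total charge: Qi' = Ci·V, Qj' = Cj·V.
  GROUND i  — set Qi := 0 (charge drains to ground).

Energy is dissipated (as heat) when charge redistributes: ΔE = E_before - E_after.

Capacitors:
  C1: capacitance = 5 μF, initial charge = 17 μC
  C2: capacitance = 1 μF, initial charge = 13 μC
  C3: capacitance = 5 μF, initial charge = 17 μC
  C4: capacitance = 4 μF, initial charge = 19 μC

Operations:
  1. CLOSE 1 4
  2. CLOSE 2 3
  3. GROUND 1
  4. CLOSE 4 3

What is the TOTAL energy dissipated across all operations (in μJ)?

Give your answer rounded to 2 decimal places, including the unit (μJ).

Answer: 81.54 μJ

Derivation:
Initial: C1(5μF, Q=17μC, V=3.40V), C2(1μF, Q=13μC, V=13.00V), C3(5μF, Q=17μC, V=3.40V), C4(4μF, Q=19μC, V=4.75V)
Op 1: CLOSE 1-4: Q_total=36.00, C_total=9.00, V=4.00; Q1=20.00, Q4=16.00; dissipated=2.025
Op 2: CLOSE 2-3: Q_total=30.00, C_total=6.00, V=5.00; Q2=5.00, Q3=25.00; dissipated=38.400
Op 3: GROUND 1: Q1=0; energy lost=40.000
Op 4: CLOSE 4-3: Q_total=41.00, C_total=9.00, V=4.56; Q4=18.22, Q3=22.78; dissipated=1.111
Total dissipated: 81.536 μJ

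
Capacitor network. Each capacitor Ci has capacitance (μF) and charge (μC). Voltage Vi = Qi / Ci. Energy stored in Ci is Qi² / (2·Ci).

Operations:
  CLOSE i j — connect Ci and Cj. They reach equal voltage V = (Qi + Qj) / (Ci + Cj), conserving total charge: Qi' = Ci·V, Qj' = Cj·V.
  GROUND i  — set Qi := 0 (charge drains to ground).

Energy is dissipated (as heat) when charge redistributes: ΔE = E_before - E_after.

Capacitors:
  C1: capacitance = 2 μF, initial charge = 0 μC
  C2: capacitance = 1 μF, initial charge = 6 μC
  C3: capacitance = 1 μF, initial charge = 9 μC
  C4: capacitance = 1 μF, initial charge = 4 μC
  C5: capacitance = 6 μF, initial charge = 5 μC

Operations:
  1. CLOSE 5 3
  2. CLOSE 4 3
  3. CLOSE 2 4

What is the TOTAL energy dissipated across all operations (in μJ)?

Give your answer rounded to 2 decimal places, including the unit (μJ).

Answer: 31.83 μJ

Derivation:
Initial: C1(2μF, Q=0μC, V=0.00V), C2(1μF, Q=6μC, V=6.00V), C3(1μF, Q=9μC, V=9.00V), C4(1μF, Q=4μC, V=4.00V), C5(6μF, Q=5μC, V=0.83V)
Op 1: CLOSE 5-3: Q_total=14.00, C_total=7.00, V=2.00; Q5=12.00, Q3=2.00; dissipated=28.583
Op 2: CLOSE 4-3: Q_total=6.00, C_total=2.00, V=3.00; Q4=3.00, Q3=3.00; dissipated=1.000
Op 3: CLOSE 2-4: Q_total=9.00, C_total=2.00, V=4.50; Q2=4.50, Q4=4.50; dissipated=2.250
Total dissipated: 31.833 μJ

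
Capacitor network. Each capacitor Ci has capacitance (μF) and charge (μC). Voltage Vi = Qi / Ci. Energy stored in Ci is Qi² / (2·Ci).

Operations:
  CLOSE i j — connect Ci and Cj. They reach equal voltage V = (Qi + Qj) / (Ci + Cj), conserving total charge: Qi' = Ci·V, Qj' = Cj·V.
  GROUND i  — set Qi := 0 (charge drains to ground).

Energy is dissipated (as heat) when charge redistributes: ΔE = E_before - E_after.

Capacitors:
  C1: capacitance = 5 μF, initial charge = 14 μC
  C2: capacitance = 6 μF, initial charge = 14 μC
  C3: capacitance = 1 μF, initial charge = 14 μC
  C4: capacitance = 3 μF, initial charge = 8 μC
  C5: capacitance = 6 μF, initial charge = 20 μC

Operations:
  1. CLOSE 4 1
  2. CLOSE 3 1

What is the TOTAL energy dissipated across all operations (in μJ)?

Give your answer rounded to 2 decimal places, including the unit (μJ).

Answer: 52.75 μJ

Derivation:
Initial: C1(5μF, Q=14μC, V=2.80V), C2(6μF, Q=14μC, V=2.33V), C3(1μF, Q=14μC, V=14.00V), C4(3μF, Q=8μC, V=2.67V), C5(6μF, Q=20μC, V=3.33V)
Op 1: CLOSE 4-1: Q_total=22.00, C_total=8.00, V=2.75; Q4=8.25, Q1=13.75; dissipated=0.017
Op 2: CLOSE 3-1: Q_total=27.75, C_total=6.00, V=4.62; Q3=4.62, Q1=23.12; dissipated=52.734
Total dissipated: 52.751 μJ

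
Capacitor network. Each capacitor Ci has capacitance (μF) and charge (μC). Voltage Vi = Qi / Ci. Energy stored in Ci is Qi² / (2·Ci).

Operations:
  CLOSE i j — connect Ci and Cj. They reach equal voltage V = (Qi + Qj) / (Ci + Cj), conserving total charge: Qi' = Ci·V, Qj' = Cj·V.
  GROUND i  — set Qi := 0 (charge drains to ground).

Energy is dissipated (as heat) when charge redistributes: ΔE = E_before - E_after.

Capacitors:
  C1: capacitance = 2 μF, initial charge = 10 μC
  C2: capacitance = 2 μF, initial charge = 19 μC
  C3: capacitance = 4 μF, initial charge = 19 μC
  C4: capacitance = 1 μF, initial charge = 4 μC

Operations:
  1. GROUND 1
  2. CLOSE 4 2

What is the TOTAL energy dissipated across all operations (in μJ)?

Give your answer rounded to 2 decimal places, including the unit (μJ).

Initial: C1(2μF, Q=10μC, V=5.00V), C2(2μF, Q=19μC, V=9.50V), C3(4μF, Q=19μC, V=4.75V), C4(1μF, Q=4μC, V=4.00V)
Op 1: GROUND 1: Q1=0; energy lost=25.000
Op 2: CLOSE 4-2: Q_total=23.00, C_total=3.00, V=7.67; Q4=7.67, Q2=15.33; dissipated=10.083
Total dissipated: 35.083 μJ

Answer: 35.08 μJ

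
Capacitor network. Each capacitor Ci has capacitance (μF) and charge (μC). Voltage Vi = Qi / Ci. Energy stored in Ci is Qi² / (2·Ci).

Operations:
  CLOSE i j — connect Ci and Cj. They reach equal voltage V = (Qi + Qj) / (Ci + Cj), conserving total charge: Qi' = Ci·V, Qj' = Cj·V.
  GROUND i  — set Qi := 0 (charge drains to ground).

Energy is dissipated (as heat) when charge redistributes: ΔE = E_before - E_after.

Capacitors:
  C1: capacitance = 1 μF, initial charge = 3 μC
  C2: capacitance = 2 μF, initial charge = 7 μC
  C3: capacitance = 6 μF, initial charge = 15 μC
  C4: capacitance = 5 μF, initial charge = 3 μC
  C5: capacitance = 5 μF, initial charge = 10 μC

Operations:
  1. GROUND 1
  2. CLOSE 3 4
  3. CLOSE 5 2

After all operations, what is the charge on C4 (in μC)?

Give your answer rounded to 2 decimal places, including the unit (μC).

Answer: 8.18 μC

Derivation:
Initial: C1(1μF, Q=3μC, V=3.00V), C2(2μF, Q=7μC, V=3.50V), C3(6μF, Q=15μC, V=2.50V), C4(5μF, Q=3μC, V=0.60V), C5(5μF, Q=10μC, V=2.00V)
Op 1: GROUND 1: Q1=0; energy lost=4.500
Op 2: CLOSE 3-4: Q_total=18.00, C_total=11.00, V=1.64; Q3=9.82, Q4=8.18; dissipated=4.923
Op 3: CLOSE 5-2: Q_total=17.00, C_total=7.00, V=2.43; Q5=12.14, Q2=4.86; dissipated=1.607
Final charges: Q1=0.00, Q2=4.86, Q3=9.82, Q4=8.18, Q5=12.14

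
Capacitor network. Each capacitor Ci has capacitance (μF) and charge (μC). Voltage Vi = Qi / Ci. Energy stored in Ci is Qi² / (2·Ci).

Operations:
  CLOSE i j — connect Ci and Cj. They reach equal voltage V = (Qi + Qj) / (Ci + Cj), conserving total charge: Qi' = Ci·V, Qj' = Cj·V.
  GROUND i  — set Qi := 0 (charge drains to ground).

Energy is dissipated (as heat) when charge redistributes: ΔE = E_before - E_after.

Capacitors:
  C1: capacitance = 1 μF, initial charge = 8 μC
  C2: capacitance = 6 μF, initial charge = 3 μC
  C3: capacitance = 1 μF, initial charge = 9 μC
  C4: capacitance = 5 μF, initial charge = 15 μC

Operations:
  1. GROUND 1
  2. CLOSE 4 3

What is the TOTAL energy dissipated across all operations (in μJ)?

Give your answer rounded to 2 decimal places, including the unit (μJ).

Answer: 47.00 μJ

Derivation:
Initial: C1(1μF, Q=8μC, V=8.00V), C2(6μF, Q=3μC, V=0.50V), C3(1μF, Q=9μC, V=9.00V), C4(5μF, Q=15μC, V=3.00V)
Op 1: GROUND 1: Q1=0; energy lost=32.000
Op 2: CLOSE 4-3: Q_total=24.00, C_total=6.00, V=4.00; Q4=20.00, Q3=4.00; dissipated=15.000
Total dissipated: 47.000 μJ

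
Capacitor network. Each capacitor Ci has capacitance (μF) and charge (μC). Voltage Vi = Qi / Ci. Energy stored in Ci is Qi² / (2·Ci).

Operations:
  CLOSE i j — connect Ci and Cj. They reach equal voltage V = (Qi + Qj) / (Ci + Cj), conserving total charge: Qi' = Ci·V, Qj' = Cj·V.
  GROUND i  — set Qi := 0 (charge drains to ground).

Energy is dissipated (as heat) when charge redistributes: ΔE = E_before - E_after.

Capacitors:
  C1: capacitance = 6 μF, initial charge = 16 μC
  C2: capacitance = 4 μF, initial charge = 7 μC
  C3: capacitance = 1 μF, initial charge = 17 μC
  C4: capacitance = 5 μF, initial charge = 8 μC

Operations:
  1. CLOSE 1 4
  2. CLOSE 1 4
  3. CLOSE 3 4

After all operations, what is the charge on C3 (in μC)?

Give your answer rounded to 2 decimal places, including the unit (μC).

Answer: 4.65 μC

Derivation:
Initial: C1(6μF, Q=16μC, V=2.67V), C2(4μF, Q=7μC, V=1.75V), C3(1μF, Q=17μC, V=17.00V), C4(5μF, Q=8μC, V=1.60V)
Op 1: CLOSE 1-4: Q_total=24.00, C_total=11.00, V=2.18; Q1=13.09, Q4=10.91; dissipated=1.552
Op 2: CLOSE 1-4: Q_total=24.00, C_total=11.00, V=2.18; Q1=13.09, Q4=10.91; dissipated=0.000
Op 3: CLOSE 3-4: Q_total=27.91, C_total=6.00, V=4.65; Q3=4.65, Q4=23.26; dissipated=91.491
Final charges: Q1=13.09, Q2=7.00, Q3=4.65, Q4=23.26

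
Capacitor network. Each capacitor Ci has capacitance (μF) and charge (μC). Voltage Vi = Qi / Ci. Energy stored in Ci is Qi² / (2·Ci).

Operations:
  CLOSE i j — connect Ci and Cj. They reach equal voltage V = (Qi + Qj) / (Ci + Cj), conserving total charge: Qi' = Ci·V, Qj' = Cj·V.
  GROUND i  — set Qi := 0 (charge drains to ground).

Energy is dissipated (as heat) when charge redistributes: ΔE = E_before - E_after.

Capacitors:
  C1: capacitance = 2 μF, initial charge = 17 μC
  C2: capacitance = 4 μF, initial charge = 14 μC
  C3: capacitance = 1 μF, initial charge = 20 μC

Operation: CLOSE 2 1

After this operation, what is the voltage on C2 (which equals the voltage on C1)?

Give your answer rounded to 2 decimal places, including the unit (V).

Answer: 5.17 V

Derivation:
Initial: C1(2μF, Q=17μC, V=8.50V), C2(4μF, Q=14μC, V=3.50V), C3(1μF, Q=20μC, V=20.00V)
Op 1: CLOSE 2-1: Q_total=31.00, C_total=6.00, V=5.17; Q2=20.67, Q1=10.33; dissipated=16.667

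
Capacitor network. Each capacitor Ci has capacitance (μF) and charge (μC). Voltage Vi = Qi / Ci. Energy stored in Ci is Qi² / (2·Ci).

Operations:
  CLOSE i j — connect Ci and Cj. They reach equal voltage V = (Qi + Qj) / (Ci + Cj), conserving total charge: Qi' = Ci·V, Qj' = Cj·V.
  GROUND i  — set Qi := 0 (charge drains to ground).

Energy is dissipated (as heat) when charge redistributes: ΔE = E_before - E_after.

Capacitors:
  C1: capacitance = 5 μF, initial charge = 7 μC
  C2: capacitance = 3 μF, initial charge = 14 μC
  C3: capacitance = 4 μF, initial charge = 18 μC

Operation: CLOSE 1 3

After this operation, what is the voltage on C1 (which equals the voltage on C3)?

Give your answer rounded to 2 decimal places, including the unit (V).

Initial: C1(5μF, Q=7μC, V=1.40V), C2(3μF, Q=14μC, V=4.67V), C3(4μF, Q=18μC, V=4.50V)
Op 1: CLOSE 1-3: Q_total=25.00, C_total=9.00, V=2.78; Q1=13.89, Q3=11.11; dissipated=10.678

Answer: 2.78 V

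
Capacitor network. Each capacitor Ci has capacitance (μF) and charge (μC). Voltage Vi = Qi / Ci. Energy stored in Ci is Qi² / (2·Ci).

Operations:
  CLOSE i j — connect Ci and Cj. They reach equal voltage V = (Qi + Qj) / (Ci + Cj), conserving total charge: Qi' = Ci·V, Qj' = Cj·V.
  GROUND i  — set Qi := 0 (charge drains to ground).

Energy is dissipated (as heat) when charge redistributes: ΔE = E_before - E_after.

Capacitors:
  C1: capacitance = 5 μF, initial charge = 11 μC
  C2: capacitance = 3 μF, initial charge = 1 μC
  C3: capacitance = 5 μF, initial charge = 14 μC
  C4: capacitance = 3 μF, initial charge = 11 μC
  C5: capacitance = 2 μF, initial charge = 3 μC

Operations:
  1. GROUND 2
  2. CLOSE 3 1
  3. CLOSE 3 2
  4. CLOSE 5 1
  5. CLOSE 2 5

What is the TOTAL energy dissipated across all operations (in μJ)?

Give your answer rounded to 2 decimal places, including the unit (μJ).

Answer: 7.45 μJ

Derivation:
Initial: C1(5μF, Q=11μC, V=2.20V), C2(3μF, Q=1μC, V=0.33V), C3(5μF, Q=14μC, V=2.80V), C4(3μF, Q=11μC, V=3.67V), C5(2μF, Q=3μC, V=1.50V)
Op 1: GROUND 2: Q2=0; energy lost=0.167
Op 2: CLOSE 3-1: Q_total=25.00, C_total=10.00, V=2.50; Q3=12.50, Q1=12.50; dissipated=0.450
Op 3: CLOSE 3-2: Q_total=12.50, C_total=8.00, V=1.56; Q3=7.81, Q2=4.69; dissipated=5.859
Op 4: CLOSE 5-1: Q_total=15.50, C_total=7.00, V=2.21; Q5=4.43, Q1=11.07; dissipated=0.714
Op 5: CLOSE 2-5: Q_total=9.12, C_total=5.00, V=1.82; Q2=5.47, Q5=3.65; dissipated=0.255
Total dissipated: 7.445 μJ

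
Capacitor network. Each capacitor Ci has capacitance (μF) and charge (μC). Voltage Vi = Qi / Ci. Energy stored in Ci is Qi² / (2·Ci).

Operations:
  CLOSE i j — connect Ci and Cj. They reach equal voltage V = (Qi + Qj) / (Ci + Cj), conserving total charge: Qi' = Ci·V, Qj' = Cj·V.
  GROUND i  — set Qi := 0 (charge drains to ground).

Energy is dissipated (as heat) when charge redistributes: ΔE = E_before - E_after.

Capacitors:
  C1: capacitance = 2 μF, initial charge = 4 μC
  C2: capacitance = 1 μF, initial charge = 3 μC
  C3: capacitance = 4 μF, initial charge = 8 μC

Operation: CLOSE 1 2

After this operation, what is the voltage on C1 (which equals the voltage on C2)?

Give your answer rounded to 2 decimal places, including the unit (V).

Answer: 2.33 V

Derivation:
Initial: C1(2μF, Q=4μC, V=2.00V), C2(1μF, Q=3μC, V=3.00V), C3(4μF, Q=8μC, V=2.00V)
Op 1: CLOSE 1-2: Q_total=7.00, C_total=3.00, V=2.33; Q1=4.67, Q2=2.33; dissipated=0.333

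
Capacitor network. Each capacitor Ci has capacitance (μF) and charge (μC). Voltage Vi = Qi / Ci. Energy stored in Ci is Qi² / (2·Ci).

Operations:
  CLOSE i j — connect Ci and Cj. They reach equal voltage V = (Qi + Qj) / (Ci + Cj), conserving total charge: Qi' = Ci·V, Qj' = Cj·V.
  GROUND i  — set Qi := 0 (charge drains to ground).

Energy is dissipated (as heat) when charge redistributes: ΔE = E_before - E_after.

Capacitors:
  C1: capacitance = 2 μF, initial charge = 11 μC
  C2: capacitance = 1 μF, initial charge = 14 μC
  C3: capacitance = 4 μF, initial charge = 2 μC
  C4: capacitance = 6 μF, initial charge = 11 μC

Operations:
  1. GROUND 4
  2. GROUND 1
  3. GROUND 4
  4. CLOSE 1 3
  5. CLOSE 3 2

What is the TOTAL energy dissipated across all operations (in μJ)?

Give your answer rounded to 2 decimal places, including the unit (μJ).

Answer: 115.21 μJ

Derivation:
Initial: C1(2μF, Q=11μC, V=5.50V), C2(1μF, Q=14μC, V=14.00V), C3(4μF, Q=2μC, V=0.50V), C4(6μF, Q=11μC, V=1.83V)
Op 1: GROUND 4: Q4=0; energy lost=10.083
Op 2: GROUND 1: Q1=0; energy lost=30.250
Op 3: GROUND 4: Q4=0; energy lost=0.000
Op 4: CLOSE 1-3: Q_total=2.00, C_total=6.00, V=0.33; Q1=0.67, Q3=1.33; dissipated=0.167
Op 5: CLOSE 3-2: Q_total=15.33, C_total=5.00, V=3.07; Q3=12.27, Q2=3.07; dissipated=74.711
Total dissipated: 115.211 μJ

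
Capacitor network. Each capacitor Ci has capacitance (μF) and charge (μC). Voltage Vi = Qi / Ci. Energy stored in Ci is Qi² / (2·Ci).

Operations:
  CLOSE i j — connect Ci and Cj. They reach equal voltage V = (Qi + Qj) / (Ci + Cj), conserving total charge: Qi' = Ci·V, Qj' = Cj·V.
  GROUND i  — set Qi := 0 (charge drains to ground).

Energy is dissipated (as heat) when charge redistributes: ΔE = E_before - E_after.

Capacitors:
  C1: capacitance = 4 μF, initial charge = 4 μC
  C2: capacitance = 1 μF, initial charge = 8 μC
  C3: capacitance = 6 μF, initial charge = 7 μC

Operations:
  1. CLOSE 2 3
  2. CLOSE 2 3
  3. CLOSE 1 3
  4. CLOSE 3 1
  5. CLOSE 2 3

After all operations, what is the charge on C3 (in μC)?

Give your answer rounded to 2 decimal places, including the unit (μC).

Answer: 10.51 μC

Derivation:
Initial: C1(4μF, Q=4μC, V=1.00V), C2(1μF, Q=8μC, V=8.00V), C3(6μF, Q=7μC, V=1.17V)
Op 1: CLOSE 2-3: Q_total=15.00, C_total=7.00, V=2.14; Q2=2.14, Q3=12.86; dissipated=20.012
Op 2: CLOSE 2-3: Q_total=15.00, C_total=7.00, V=2.14; Q2=2.14, Q3=12.86; dissipated=0.000
Op 3: CLOSE 1-3: Q_total=16.86, C_total=10.00, V=1.69; Q1=6.74, Q3=10.11; dissipated=1.567
Op 4: CLOSE 3-1: Q_total=16.86, C_total=10.00, V=1.69; Q3=10.11, Q1=6.74; dissipated=0.000
Op 5: CLOSE 2-3: Q_total=12.26, C_total=7.00, V=1.75; Q2=1.75, Q3=10.51; dissipated=0.090
Final charges: Q1=6.74, Q2=1.75, Q3=10.51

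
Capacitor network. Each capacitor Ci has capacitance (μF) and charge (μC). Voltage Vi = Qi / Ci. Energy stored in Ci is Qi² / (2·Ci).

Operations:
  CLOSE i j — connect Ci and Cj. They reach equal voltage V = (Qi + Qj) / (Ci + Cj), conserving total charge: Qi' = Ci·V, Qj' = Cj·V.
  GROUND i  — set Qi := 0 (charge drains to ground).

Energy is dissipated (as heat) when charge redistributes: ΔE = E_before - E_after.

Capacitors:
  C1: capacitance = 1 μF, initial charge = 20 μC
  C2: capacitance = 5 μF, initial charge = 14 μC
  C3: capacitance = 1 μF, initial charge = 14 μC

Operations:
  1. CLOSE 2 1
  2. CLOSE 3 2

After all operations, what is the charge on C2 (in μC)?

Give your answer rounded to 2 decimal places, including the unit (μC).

Answer: 35.28 μC

Derivation:
Initial: C1(1μF, Q=20μC, V=20.00V), C2(5μF, Q=14μC, V=2.80V), C3(1μF, Q=14μC, V=14.00V)
Op 1: CLOSE 2-1: Q_total=34.00, C_total=6.00, V=5.67; Q2=28.33, Q1=5.67; dissipated=123.267
Op 2: CLOSE 3-2: Q_total=42.33, C_total=6.00, V=7.06; Q3=7.06, Q2=35.28; dissipated=28.935
Final charges: Q1=5.67, Q2=35.28, Q3=7.06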